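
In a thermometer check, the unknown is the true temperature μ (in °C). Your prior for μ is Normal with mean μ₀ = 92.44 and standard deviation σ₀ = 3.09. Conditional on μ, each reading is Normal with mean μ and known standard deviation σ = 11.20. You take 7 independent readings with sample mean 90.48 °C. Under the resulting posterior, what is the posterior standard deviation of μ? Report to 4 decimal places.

For Normal data with known variance σ², a Normal(μ₀, σ₀²) prior on μ is conjugate. Posterior precision = 1/σ₀² + n/σ²; posterior mean is the precision-weighted average of μ₀ and x̄.
σ₀² = 3.09² = 9.5481, σ² = 11.20² = 125.44; σ² + n·σ₀² = 125.44 + 7·9.5481 = 192.2767.
Posterior precision = 1/σ₀² + n/σ² = 1/9.5481 + 7/125.44 = (σ² + n·σ₀²)/(σ₀²σ²) = 192.2767/(9.5481·125.44); posterior variance σₙ² = σ₀²σ²/(σ² + n·σ₀²) = 9.5481·125.44/192.2767 = 6.229115.
Posterior SD = √σₙ² = √(9.5481·125.44/192.2767) = 2.4958.

2.4958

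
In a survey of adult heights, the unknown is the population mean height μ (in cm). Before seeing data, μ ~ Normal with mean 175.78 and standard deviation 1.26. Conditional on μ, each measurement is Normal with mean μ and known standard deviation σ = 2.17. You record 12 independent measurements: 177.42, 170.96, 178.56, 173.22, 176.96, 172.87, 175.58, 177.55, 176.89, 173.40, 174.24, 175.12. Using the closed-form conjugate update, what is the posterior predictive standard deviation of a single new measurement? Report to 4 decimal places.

2.2413

For Normal data with known variance σ², a Normal(μ₀, σ₀²) prior on μ is conjugate. Posterior precision = 1/σ₀² + n/σ²; posterior mean is the precision-weighted average of μ₀ and x̄.
σ₀² = 1.26² = 1.5876, σ² = 2.17² = 4.7089; σ² + n·σ₀² = 4.7089 + 12·1.5876 = 23.7601.
Posterior precision = 1/σ₀² + n/σ² = 1/1.5876 + 12/4.7089 = (σ² + n·σ₀²)/(σ₀²σ²) = 23.7601/(1.5876·4.7089); posterior variance σₙ² = σ₀²σ²/(σ² + n·σ₀²) = 1.5876·4.7089/23.7601 = 0.314639.
Predictive variance for one new observation = σₙ² + σ² = 1.5876·4.7089/23.7601 + 4.7089 = σ²·(σ₀² + 23.7601)/23.7601 = 4.7089·25.3477/23.7601 = 5.023539; SD = √(4.7089·25.3477/23.7601) = 2.2413.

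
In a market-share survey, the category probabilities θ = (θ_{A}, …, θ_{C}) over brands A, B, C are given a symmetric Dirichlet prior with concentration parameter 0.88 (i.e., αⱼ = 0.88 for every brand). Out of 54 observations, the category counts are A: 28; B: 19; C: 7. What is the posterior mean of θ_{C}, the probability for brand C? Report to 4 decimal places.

0.1391

The Dirichlet prior is conjugate to the Multinomial likelihood: each posterior αⱼ = prior αⱼ + observed count nⱼ.
Posterior concentration: (28.88, 19.88, 7.88), total = 56.64.
E[θ_{C}|data] = α_{C}/Σα = 7.88/56.64 = 0.1391.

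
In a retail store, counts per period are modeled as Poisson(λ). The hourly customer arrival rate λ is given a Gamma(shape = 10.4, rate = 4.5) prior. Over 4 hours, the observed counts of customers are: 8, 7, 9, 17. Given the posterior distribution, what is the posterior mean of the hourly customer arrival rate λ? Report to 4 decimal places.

6.0471

With a Gamma(shape α, rate β) prior, the Poisson likelihood is conjugate: the posterior is Gamma(α + ΣXᵢ, β + n).
Sum of counts S = 41 over n = 4 hours.
Posterior: Gamma(α+S, β+n) = Gamma(10.4+41, 4.5+4) = Gamma(51.4, 8.5).
Posterior mean = α/β = 51.4/8.5 = 6.0471.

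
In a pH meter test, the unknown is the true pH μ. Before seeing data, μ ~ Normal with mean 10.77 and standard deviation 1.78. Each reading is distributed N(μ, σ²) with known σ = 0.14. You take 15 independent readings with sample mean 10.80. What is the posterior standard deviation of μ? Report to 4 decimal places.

For Normal data with known variance σ², a Normal(μ₀, σ₀²) prior on μ is conjugate. Posterior precision = 1/σ₀² + n/σ²; posterior mean is the precision-weighted average of μ₀ and x̄.
σ₀² = 1.78² = 3.1684, σ² = 0.14² = 0.0196; σ² + n·σ₀² = 0.0196 + 15·3.1684 = 47.5456.
Posterior precision = 1/σ₀² + n/σ² = 1/3.1684 + 15/0.0196 = (σ² + n·σ₀²)/(σ₀²σ²) = 47.5456/(3.1684·0.0196); posterior variance σₙ² = σ₀²σ²/(σ² + n·σ₀²) = 3.1684·0.0196/47.5456 = 0.001306.
Posterior SD = √σₙ² = √(3.1684·0.0196/47.5456) = 0.0361.

0.0361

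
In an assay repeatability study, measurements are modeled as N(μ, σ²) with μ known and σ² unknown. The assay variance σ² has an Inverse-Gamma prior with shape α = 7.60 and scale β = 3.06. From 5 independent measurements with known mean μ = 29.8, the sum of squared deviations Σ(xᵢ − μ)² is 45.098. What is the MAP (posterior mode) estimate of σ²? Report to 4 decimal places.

2.3071

With known mean μ and an Inverse-Gamma(α, β) prior on σ², the Normal likelihood is conjugate: posterior is Inv-Gamma(α + n/2, β + Σ(xᵢ−μ)²/2).
Posterior: Inv-Gamma(7.60 + 5/2, 3.06 + 45.098/2) = Inv-Gamma(10.10, 25.6090).
Mode = β/(α+1) = 25.6090/11.10 = 2.3071.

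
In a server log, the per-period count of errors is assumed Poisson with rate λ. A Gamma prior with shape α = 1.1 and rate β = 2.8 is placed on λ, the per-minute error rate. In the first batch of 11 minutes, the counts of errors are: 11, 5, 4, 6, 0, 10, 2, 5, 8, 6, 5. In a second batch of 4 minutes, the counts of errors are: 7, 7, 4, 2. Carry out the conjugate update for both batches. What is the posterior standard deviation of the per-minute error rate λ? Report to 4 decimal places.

0.5121

With a Gamma(shape α, rate β) prior, the Poisson likelihood is conjugate: the posterior is Gamma(α + ΣXᵢ, β + n).
Batch 1: sum of counts S = 62 over n = 11 minutes.
After batch 1: Gamma(α+S, β+n) = Gamma(1.1+62, 2.8+11) = Gamma(63.1, 13.8).
Batch 2: sum of counts S = 20 over n = 4 minutes.
After batch 2: Gamma(α+S, β+n) = Gamma(63.1+20, 13.8+4) = Gamma(83.1, 17.8).
SD = √α/β = √83.1/17.8 = 0.5121.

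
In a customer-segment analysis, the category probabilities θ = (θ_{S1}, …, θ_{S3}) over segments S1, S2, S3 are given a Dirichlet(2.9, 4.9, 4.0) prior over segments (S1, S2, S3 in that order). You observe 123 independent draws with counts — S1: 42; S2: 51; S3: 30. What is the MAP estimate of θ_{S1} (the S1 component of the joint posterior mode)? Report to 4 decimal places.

The Dirichlet prior is conjugate to the Multinomial likelihood: each posterior αⱼ = prior αⱼ + observed count nⱼ.
Posterior concentration: (44.9, 55.9, 34.0), total = 134.8.
Joint mode component: (α_{S1}−1)/(Σα−K) = 43.9/131.8 = 0.3331.

0.3331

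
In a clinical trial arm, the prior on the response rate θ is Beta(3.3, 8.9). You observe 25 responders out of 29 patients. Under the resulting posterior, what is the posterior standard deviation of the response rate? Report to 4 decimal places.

0.0714

The Beta prior is conjugate to a Binomial/Bernoulli likelihood; the update adds successes to α and failures to β.
Posterior: Beta(α+k, β+n−k) = Beta(3.3+25, 8.9+4) = Beta(28.3, 12.9).
Var = αβ/((α+β)²(α+β+1)) = 28.3·12.9/(41.2²·42.2) = 0.00509647; SD = √0.00509647 = 0.0714.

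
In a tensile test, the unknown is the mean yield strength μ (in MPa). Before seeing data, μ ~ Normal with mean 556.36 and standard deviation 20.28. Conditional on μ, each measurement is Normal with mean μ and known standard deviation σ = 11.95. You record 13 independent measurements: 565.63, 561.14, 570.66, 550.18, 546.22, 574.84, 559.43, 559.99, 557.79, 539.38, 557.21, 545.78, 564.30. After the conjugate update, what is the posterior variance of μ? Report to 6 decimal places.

10.699048

For Normal data with known variance σ², a Normal(μ₀, σ₀²) prior on μ is conjugate. Posterior precision = 1/σ₀² + n/σ²; posterior mean is the precision-weighted average of μ₀ and x̄.
σ₀² = 20.28² = 411.2784, σ² = 11.95² = 142.8025; σ² + n·σ₀² = 142.8025 + 13·411.2784 = 5489.4217.
Posterior precision = 1/σ₀² + n/σ² = 1/411.2784 + 13/142.8025 = (σ² + n·σ₀²)/(σ₀²σ²) = 5489.4217/(411.2784·142.8025); posterior variance σₙ² = σ₀²σ²/(σ² + n·σ₀²) = 411.2784·142.8025/5489.4217 = 10.699048.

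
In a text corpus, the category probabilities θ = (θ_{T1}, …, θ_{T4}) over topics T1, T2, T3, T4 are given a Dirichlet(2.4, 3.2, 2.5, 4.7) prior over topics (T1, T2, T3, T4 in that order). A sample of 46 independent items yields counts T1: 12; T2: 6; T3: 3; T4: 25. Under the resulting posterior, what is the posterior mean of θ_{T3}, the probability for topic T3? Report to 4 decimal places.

0.0935

The Dirichlet prior is conjugate to the Multinomial likelihood: each posterior αⱼ = prior αⱼ + observed count nⱼ.
Posterior concentration: (14.4, 9.2, 5.5, 29.7), total = 58.8.
E[θ_{T3}|data] = α_{T3}/Σα = 5.5/58.8 = 0.0935.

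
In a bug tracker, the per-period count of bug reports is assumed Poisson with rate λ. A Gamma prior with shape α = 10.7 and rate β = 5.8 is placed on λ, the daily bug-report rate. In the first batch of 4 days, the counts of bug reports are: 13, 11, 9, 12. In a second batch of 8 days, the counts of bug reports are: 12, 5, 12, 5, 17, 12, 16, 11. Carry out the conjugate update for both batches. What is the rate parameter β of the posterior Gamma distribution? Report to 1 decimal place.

17.8

With a Gamma(shape α, rate β) prior, the Poisson likelihood is conjugate: the posterior is Gamma(α + ΣXᵢ, β + n).
Batch 1: sum of counts S = 45 over n = 4 days.
After batch 1: Gamma(α+S, β+n) = Gamma(10.7+45, 5.8+4) = Gamma(55.7, 9.8).
Batch 2: sum of counts S = 90 over n = 8 days.
After batch 2: Gamma(α+S, β+n) = Gamma(55.7+90, 9.8+8) = Gamma(145.7, 17.8).
Posterior β = 17.8.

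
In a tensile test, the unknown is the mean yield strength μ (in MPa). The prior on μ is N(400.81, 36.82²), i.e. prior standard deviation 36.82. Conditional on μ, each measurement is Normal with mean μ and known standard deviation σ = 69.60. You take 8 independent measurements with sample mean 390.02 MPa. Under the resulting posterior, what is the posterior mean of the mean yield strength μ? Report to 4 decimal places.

393.3514

For Normal data with known variance σ², a Normal(μ₀, σ₀²) prior on μ is conjugate. Posterior precision = 1/σ₀² + n/σ²; posterior mean is the precision-weighted average of μ₀ and x̄.
n·x̄ = 8·390.02 = 3120.16.
σ₀² = 36.82² = 1355.7124, σ² = 69.60² = 4844.16; σ² + n·σ₀² = 4844.16 + 8·1355.7124 = 15689.8592.
Posterior mean = (μ₀/σ₀² + n·x̄/σ²)/(1/σ₀² + n/σ²) = (σ²·μ₀ + σ₀²·n·x̄)/(σ² + n·σ₀²) = (4844.16·400.81 + 1355.7124·3120.16)/15689.8592 = 6171627.371584/15689.8592 = 393.3514.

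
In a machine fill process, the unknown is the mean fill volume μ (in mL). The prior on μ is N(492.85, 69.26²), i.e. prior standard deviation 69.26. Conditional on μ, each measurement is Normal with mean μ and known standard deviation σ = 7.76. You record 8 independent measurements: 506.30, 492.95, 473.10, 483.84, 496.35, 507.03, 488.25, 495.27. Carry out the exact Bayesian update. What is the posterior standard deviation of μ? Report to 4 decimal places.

For Normal data with known variance σ², a Normal(μ₀, σ₀²) prior on μ is conjugate. Posterior precision = 1/σ₀² + n/σ²; posterior mean is the precision-weighted average of μ₀ and x̄.
σ₀² = 69.26² = 4796.9476, σ² = 7.76² = 60.2176; σ² + n·σ₀² = 60.2176 + 8·4796.9476 = 38435.7984.
Posterior precision = 1/σ₀² + n/σ² = 1/4796.9476 + 8/60.2176 = (σ² + n·σ₀²)/(σ₀²σ²) = 38435.7984/(4796.9476·60.2176); posterior variance σₙ² = σ₀²σ²/(σ² + n·σ₀²) = 4796.9476·60.2176/38435.7984 = 7.515407.
Posterior SD = √σₙ² = √(4796.9476·60.2176/38435.7984) = 2.7414.

2.7414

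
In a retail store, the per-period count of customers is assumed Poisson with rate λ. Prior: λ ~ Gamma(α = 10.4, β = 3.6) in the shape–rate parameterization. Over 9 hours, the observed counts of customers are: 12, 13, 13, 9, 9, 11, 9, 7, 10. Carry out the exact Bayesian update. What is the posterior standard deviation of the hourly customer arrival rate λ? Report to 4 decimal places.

With a Gamma(shape α, rate β) prior, the Poisson likelihood is conjugate: the posterior is Gamma(α + ΣXᵢ, β + n).
Sum of counts S = 93 over n = 9 hours.
Posterior: Gamma(α+S, β+n) = Gamma(10.4+93, 3.6+9) = Gamma(103.4, 12.6).
SD = √α/β = √103.4/12.6 = 0.8070.

0.8070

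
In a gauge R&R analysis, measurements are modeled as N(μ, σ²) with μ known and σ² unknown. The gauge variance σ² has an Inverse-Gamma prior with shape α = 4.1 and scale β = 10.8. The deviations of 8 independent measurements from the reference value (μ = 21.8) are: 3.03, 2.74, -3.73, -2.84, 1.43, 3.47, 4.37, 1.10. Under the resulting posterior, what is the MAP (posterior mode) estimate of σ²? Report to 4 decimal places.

5.2011

With known mean μ and an Inverse-Gamma(α, β) prior on σ², the Normal likelihood is conjugate: posterior is Inv-Gamma(α + n/2, β + Σ(xᵢ−μ)²/2).
Σ(xᵢ−μ)² = (3.03)² + (2.74)² + (-3.73)² + (-2.84)² + (1.43)² + (3.47)² + (4.37)² + (1.10)² = 73.0597.
Posterior: Inv-Gamma(4.1 + 8/2, 10.8 + 73.0597/2) = Inv-Gamma(8.10, 47.32985).
Mode = β/(α+1) = 47.32985/9.10 = 5.2011.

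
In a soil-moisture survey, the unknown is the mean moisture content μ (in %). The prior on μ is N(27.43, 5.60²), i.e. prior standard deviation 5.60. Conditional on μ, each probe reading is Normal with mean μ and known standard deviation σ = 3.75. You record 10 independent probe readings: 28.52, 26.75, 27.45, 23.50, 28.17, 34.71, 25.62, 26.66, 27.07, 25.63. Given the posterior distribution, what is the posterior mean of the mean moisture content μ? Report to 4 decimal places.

For Normal data with known variance σ², a Normal(μ₀, σ₀²) prior on μ is conjugate. Posterior precision = 1/σ₀² + n/σ²; posterior mean is the precision-weighted average of μ₀ and x̄.
Σxᵢ = 28.52 + 26.75 + 27.45 + 23.50 + 28.17 + 34.71 + 25.62 + 26.66 + 27.07 + 25.63 = 274.08, so n·x̄ = 274.08.
σ₀² = 5.60² = 31.36, σ² = 3.75² = 14.0625; σ² + n·σ₀² = 14.0625 + 10·31.36 = 327.6625.
Posterior mean = (μ₀/σ₀² + n·x̄/σ²)/(1/σ₀² + n/σ²) = (σ²·μ₀ + σ₀²·n·x̄)/(σ² + n·σ₀²) = (14.0625·27.43 + 31.36·274.08)/327.6625 = 8980.883175/327.6625 = 27.4089.

27.4089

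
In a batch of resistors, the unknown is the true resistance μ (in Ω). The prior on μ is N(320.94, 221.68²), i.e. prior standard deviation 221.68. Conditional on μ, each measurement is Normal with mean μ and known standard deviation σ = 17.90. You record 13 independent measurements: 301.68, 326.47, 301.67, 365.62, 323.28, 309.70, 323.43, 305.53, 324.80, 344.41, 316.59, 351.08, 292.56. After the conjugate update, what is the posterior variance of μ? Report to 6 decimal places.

For Normal data with known variance σ², a Normal(μ₀, σ₀²) prior on μ is conjugate. Posterior precision = 1/σ₀² + n/σ²; posterior mean is the precision-weighted average of μ₀ and x̄.
σ₀² = 221.68² = 49142.0224, σ² = 17.90² = 320.41; σ² + n·σ₀² = 320.41 + 13·49142.0224 = 639166.7012.
Posterior precision = 1/σ₀² + n/σ² = 1/49142.0224 + 13/320.41 = (σ² + n·σ₀²)/(σ₀²σ²) = 639166.7012/(49142.0224·320.41); posterior variance σₙ² = σ₀²σ²/(σ² + n·σ₀²) = 49142.0224·320.41/639166.7012 = 24.634568.

24.634568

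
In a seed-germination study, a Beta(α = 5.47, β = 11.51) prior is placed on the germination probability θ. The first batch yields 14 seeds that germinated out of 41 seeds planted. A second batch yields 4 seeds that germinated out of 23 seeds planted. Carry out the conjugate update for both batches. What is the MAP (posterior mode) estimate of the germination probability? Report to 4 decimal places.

The Beta prior is conjugate to a Binomial/Bernoulli likelihood; the update adds successes to α and failures to β.
After batch 1: Beta(5.47+14, 11.51+27) = Beta(19.47, 38.51).
After batch 2: Beta(19.47+4, 38.51+19) = Beta(23.47, 57.51).
Mode of Beta(a,b) for a,b>1 is (a−1)/(a+b−2) = 22.47/78.98 = 0.2845.

0.2845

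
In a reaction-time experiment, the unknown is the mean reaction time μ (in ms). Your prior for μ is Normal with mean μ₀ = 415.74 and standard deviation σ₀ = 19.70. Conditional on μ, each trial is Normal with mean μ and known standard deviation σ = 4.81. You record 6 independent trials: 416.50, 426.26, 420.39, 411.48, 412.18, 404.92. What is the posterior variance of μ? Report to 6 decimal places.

3.818081

For Normal data with known variance σ², a Normal(μ₀, σ₀²) prior on μ is conjugate. Posterior precision = 1/σ₀² + n/σ²; posterior mean is the precision-weighted average of μ₀ and x̄.
σ₀² = 19.70² = 388.09, σ² = 4.81² = 23.1361; σ² + n·σ₀² = 23.1361 + 6·388.09 = 2351.6761.
Posterior precision = 1/σ₀² + n/σ² = 1/388.09 + 6/23.1361 = (σ² + n·σ₀²)/(σ₀²σ²) = 2351.6761/(388.09·23.1361); posterior variance σₙ² = σ₀²σ²/(σ² + n·σ₀²) = 388.09·23.1361/2351.6761 = 3.818081.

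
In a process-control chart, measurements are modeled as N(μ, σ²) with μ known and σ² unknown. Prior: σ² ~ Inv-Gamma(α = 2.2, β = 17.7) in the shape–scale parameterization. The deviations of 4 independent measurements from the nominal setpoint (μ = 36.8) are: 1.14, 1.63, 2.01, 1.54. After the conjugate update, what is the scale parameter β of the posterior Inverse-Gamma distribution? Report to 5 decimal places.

22.88410

With known mean μ and an Inverse-Gamma(α, β) prior on σ², the Normal likelihood is conjugate: posterior is Inv-Gamma(α + n/2, β + Σ(xᵢ−μ)²/2).
Σ(xᵢ−μ)² = (1.14)² + (1.63)² + (2.01)² + (1.54)² = 10.3682.
Posterior: Inv-Gamma(2.2 + 4/2, 17.7 + 10.3682/2) = Inv-Gamma(4.20, 22.88410).
Posterior β = 22.88410.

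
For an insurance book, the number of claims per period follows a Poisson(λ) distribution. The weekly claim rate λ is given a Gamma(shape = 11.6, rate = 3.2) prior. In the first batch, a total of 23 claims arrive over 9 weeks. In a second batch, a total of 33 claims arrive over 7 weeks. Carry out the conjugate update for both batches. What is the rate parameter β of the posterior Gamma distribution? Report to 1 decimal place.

19.2

With a Gamma(shape α, rate β) prior, the Poisson likelihood is conjugate: the posterior is Gamma(α + ΣXᵢ, β + n).
After batch 1: Gamma(α+S, β+n) = Gamma(11.6+23, 3.2+9) = Gamma(34.6, 12.2).
After batch 2: Gamma(α+S, β+n) = Gamma(34.6+33, 12.2+7) = Gamma(67.6, 19.2).
Posterior β = 19.2.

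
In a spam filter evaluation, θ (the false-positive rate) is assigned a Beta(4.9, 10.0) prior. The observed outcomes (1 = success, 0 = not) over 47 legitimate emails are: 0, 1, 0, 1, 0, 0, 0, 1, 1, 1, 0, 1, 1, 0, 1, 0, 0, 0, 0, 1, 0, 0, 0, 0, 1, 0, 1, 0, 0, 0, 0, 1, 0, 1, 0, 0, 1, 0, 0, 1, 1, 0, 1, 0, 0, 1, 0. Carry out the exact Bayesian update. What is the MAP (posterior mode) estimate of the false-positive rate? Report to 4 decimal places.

The Beta prior is conjugate to a Binomial/Bernoulli likelihood; the update adds successes to α and failures to β.
Posterior: Beta(α+k, β+n−k) = Beta(4.9+18, 10.0+29) = Beta(22.9, 39.0).
Mode of Beta(a,b) for a,b>1 is (a−1)/(a+b−2) = 21.9/59.9 = 0.3656.

0.3656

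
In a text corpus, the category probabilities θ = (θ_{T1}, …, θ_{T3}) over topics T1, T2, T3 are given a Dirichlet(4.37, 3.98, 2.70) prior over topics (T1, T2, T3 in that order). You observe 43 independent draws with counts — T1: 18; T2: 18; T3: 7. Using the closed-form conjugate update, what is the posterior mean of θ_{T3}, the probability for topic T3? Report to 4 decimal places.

The Dirichlet prior is conjugate to the Multinomial likelihood: each posterior αⱼ = prior αⱼ + observed count nⱼ.
Posterior concentration: (22.37, 21.98, 9.70), total = 54.05.
E[θ_{T3}|data] = α_{T3}/Σα = 9.70/54.05 = 0.1795.

0.1795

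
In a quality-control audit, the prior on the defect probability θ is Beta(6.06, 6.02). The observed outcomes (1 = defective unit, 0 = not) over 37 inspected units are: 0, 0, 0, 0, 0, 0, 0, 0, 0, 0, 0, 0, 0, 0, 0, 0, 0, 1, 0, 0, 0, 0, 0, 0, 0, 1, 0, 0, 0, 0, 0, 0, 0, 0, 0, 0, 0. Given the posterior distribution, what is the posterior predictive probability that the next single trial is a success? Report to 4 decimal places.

The Beta prior is conjugate to a Binomial/Bernoulli likelihood; the update adds successes to α and failures to β.
Posterior: Beta(α+k, β+n−k) = Beta(6.06+2, 6.02+35) = Beta(8.06, 41.02).
For a single future Bernoulli trial, P(success | data) = α/(α+β) = 0.1642.

0.1642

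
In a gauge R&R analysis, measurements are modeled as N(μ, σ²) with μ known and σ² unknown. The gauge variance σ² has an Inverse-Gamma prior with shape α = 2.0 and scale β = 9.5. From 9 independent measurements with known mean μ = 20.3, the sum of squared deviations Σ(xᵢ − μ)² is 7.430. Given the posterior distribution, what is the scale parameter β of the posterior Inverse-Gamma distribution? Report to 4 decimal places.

With known mean μ and an Inverse-Gamma(α, β) prior on σ², the Normal likelihood is conjugate: posterior is Inv-Gamma(α + n/2, β + Σ(xᵢ−μ)²/2).
Posterior: Inv-Gamma(2.0 + 9/2, 9.5 + 7.430/2) = Inv-Gamma(6.50, 13.2150).
Posterior β = 13.2150.

13.2150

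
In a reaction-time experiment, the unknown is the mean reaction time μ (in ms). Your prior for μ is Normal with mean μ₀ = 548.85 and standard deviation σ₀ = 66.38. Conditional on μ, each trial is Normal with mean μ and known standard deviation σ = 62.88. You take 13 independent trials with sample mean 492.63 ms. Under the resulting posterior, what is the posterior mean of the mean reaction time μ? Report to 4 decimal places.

For Normal data with known variance σ², a Normal(μ₀, σ₀²) prior on μ is conjugate. Posterior precision = 1/σ₀² + n/σ²; posterior mean is the precision-weighted average of μ₀ and x̄.
n·x̄ = 13·492.63 = 6404.19.
σ₀² = 66.38² = 4406.3044, σ² = 62.88² = 3953.8944; σ² + n·σ₀² = 3953.8944 + 13·4406.3044 = 61235.8516.
Posterior mean = (μ₀/σ₀² + n·x̄/σ²)/(1/σ₀² + n/σ²) = (σ²·μ₀ + σ₀²·n·x̄)/(σ² + n·σ₀²) = (3953.8944·548.85 + 4406.3044·6404.19)/61235.8516 = 30388905.516876/61235.8516 = 496.2600.

496.2600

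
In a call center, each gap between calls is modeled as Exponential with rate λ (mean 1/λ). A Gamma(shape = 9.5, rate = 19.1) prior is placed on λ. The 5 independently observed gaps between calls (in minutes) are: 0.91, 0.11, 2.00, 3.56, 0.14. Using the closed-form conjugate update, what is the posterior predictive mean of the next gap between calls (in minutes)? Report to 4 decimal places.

1.9126

With a Gamma(shape α, rate β) prior on the exponential rate λ, the posterior after n observations with total T = Σxᵢ is Gamma(α+n, β+T).
Sum of observations T = 6.72 minutes; n = 5.
Posterior: Gamma(9.5+5, 19.1+6.72) = Gamma(14.5, 25.82).
The predictive distribution for the next observation is Lomax; its mean is β/(α−1) = 25.82/13.5 = 1.9126.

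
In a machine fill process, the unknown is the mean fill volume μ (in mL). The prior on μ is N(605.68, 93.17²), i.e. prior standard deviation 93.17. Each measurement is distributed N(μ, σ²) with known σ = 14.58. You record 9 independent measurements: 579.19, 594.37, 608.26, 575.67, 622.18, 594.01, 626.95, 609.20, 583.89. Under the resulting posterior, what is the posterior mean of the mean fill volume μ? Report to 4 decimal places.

599.3195

For Normal data with known variance σ², a Normal(μ₀, σ₀²) prior on μ is conjugate. Posterior precision = 1/σ₀² + n/σ²; posterior mean is the precision-weighted average of μ₀ and x̄.
Σxᵢ = 579.19 + 594.37 + 608.26 + 575.67 + 622.18 + 594.01 + 626.95 + 609.20 + 583.89 = 5393.72, so n·x̄ = 5393.72.
σ₀² = 93.17² = 8680.6489, σ² = 14.58² = 212.5764; σ² + n·σ₀² = 212.5764 + 9·8680.6489 = 78338.4165.
Posterior mean = (μ₀/σ₀² + n·x̄/σ²)/(1/σ₀² + n/σ²) = (σ²·μ₀ + σ₀²·n·x̄)/(σ² + n·σ₀²) = (212.5764·605.68 + 8680.6489·5393.72)/78338.4165 = 46949742.85886/78338.4165 = 599.3195.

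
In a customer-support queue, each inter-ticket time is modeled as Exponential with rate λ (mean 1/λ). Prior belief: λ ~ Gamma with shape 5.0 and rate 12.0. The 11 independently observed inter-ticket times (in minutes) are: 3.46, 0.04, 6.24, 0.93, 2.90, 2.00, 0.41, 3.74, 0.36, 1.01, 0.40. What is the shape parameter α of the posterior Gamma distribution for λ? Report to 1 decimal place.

16.0

With a Gamma(shape α, rate β) prior on the exponential rate λ, the posterior after n observations with total T = Σxᵢ is Gamma(α+n, β+T).
Sum of observations T = 21.49 minutes; n = 11.
Posterior: Gamma(5.0+11, 12.0+21.49) = Gamma(16.0, 33.49).
Posterior α = 16.0.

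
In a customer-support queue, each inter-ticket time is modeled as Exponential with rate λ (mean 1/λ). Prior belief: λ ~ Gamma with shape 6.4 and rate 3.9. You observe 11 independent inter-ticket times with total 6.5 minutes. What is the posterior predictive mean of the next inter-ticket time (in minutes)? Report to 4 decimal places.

With a Gamma(shape α, rate β) prior on the exponential rate λ, the posterior after n observations with total T = Σxᵢ is Gamma(α+n, β+T).
Posterior: Gamma(6.4+11, 3.9+6.5) = Gamma(17.4, 10.4).
The predictive distribution for the next observation is Lomax; its mean is β/(α−1) = 10.4/16.4 = 0.6341.

0.6341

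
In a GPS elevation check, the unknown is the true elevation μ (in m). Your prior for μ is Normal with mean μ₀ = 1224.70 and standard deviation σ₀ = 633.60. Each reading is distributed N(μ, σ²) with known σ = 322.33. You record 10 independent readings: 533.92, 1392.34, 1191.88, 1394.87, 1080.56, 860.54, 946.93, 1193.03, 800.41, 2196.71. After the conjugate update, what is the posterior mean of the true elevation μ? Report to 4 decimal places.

1160.7734

For Normal data with known variance σ², a Normal(μ₀, σ₀²) prior on μ is conjugate. Posterior precision = 1/σ₀² + n/σ²; posterior mean is the precision-weighted average of μ₀ and x̄.
Σxᵢ = 533.92 + 1392.34 + 1191.88 + 1394.87 + 1080.56 + 860.54 + 946.93 + 1193.03 + 800.41 + 2196.71 = 11591.19, so n·x̄ = 11591.19.
σ₀² = 633.60² = 401448.96, σ² = 322.33² = 103896.6289; σ² + n·σ₀² = 103896.6289 + 10·401448.96 = 4118386.2289.
Posterior mean = (μ₀/σ₀² + n·x̄/σ²)/(1/σ₀² + n/σ²) = (σ²·μ₀ + σ₀²·n·x̄)/(σ² + n·σ₀²) = (103896.6289·1224.70 + 401448.96·11591.19)/4118386.2289 = 4780513372.07623/4118386.2289 = 1160.7734.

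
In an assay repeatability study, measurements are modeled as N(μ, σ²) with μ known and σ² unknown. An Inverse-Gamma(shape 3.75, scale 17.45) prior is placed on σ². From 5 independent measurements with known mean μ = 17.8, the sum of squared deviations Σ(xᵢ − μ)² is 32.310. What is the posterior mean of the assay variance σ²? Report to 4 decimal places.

6.4010

With known mean μ and an Inverse-Gamma(α, β) prior on σ², the Normal likelihood is conjugate: posterior is Inv-Gamma(α + n/2, β + Σ(xᵢ−μ)²/2).
Posterior: Inv-Gamma(3.75 + 5/2, 17.45 + 32.310/2) = Inv-Gamma(6.25, 33.6050).
E[σ²|data] = β/(α−1) = 33.6050/5.25 = 6.4010.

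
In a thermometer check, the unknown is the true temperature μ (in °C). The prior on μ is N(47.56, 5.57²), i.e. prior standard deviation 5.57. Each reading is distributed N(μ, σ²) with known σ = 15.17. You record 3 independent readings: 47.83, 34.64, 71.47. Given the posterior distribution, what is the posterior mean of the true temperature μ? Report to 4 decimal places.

For Normal data with known variance σ², a Normal(μ₀, σ₀²) prior on μ is conjugate. Posterior precision = 1/σ₀² + n/σ²; posterior mean is the precision-weighted average of μ₀ and x̄.
Σxᵢ = 47.83 + 34.64 + 71.47 = 153.94, so n·x̄ = 153.94.
σ₀² = 5.57² = 31.0249, σ² = 15.17² = 230.1289; σ² + n·σ₀² = 230.1289 + 3·31.0249 = 323.2036.
Posterior mean = (μ₀/σ₀² + n·x̄/σ²)/(1/σ₀² + n/σ²) = (σ²·μ₀ + σ₀²·n·x̄)/(σ² + n·σ₀²) = (230.1289·47.56 + 31.0249·153.94)/323.2036 = 15720.90359/323.2036 = 48.6409.

48.6409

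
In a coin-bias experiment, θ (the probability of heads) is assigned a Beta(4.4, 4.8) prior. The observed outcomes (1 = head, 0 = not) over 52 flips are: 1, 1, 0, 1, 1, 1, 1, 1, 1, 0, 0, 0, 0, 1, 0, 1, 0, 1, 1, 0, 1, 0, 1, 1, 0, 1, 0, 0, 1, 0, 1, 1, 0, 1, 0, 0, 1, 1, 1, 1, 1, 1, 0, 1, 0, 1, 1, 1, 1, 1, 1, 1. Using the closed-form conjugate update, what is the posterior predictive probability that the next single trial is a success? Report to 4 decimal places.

The Beta prior is conjugate to a Binomial/Bernoulli likelihood; the update adds successes to α and failures to β.
Posterior: Beta(α+k, β+n−k) = Beta(4.4+34, 4.8+18) = Beta(38.4, 22.8).
For a single future Bernoulli trial, P(success | data) = α/(α+β) = 0.6275.

0.6275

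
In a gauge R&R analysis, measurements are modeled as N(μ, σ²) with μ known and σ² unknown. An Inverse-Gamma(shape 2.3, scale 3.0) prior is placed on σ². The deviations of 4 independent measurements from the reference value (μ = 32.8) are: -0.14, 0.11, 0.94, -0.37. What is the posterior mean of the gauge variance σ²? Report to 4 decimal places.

With known mean μ and an Inverse-Gamma(α, β) prior on σ², the Normal likelihood is conjugate: posterior is Inv-Gamma(α + n/2, β + Σ(xᵢ−μ)²/2).
Σ(xᵢ−μ)² = (-0.14)² + (0.11)² + (0.94)² + (-0.37)² = 1.0522.
Posterior: Inv-Gamma(2.3 + 4/2, 3.0 + 1.0522/2) = Inv-Gamma(4.30, 3.52610).
E[σ²|data] = β/(α−1) = 3.52610/3.30 = 1.0685.

1.0685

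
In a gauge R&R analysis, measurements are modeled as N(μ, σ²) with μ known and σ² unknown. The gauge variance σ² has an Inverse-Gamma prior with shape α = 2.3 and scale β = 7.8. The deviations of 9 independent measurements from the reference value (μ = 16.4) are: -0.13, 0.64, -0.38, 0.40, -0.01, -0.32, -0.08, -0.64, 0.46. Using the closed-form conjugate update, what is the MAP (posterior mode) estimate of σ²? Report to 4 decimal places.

With known mean μ and an Inverse-Gamma(α, β) prior on σ², the Normal likelihood is conjugate: posterior is Inv-Gamma(α + n/2, β + Σ(xᵢ−μ)²/2).
Σ(xᵢ−μ)² = (-0.13)² + (0.64)² + (-0.38)² + (0.40)² + (-0.01)² + (-0.32)² + (-0.08)² + (-0.64)² + (0.46)² = 1.4610.
Posterior: Inv-Gamma(2.3 + 9/2, 7.8 + 1.4610/2) = Inv-Gamma(6.80, 8.53050).
Mode = β/(α+1) = 8.53050/7.80 = 1.0937.

1.0937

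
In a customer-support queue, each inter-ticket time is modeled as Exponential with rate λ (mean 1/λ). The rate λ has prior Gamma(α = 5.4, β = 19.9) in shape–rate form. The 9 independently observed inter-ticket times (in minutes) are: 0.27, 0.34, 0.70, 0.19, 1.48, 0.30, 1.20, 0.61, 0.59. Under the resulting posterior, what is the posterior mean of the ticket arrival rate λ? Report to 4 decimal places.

0.5629

With a Gamma(shape α, rate β) prior on the exponential rate λ, the posterior after n observations with total T = Σxᵢ is Gamma(α+n, β+T).
Sum of observations T = 5.68 minutes; n = 9.
Posterior: Gamma(5.4+9, 19.9+5.68) = Gamma(14.4, 25.58).
Posterior mean of λ = α/β = 14.4/25.58 = 0.5629.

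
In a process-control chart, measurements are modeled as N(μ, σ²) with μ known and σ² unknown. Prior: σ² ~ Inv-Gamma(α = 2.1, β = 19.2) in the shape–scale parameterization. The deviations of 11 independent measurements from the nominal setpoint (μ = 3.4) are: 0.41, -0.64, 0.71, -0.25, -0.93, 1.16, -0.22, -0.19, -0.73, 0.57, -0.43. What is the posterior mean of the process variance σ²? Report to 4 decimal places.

3.2486

With known mean μ and an Inverse-Gamma(α, β) prior on σ², the Normal likelihood is conjugate: posterior is Inv-Gamma(α + n/2, β + Σ(xᵢ−μ)²/2).
Σ(xᵢ−μ)² = (0.41)² + (-0.64)² + (0.71)² + (-0.25)² + (-0.93)² + (1.16)² + (-0.22)² + (-0.19)² + (-0.73)² + (0.57)² + (-0.43)² = 4.4820.
Posterior: Inv-Gamma(2.1 + 11/2, 19.2 + 4.4820/2) = Inv-Gamma(7.60, 21.44100).
E[σ²|data] = β/(α−1) = 21.44100/6.60 = 3.2486.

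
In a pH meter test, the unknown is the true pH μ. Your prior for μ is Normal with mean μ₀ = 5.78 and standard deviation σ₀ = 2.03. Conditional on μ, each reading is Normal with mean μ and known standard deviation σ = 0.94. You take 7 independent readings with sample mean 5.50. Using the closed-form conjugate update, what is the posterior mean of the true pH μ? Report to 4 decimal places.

For Normal data with known variance σ², a Normal(μ₀, σ₀²) prior on μ is conjugate. Posterior precision = 1/σ₀² + n/σ²; posterior mean is the precision-weighted average of μ₀ and x̄.
n·x̄ = 7·5.50 = 38.5.
σ₀² = 2.03² = 4.1209, σ² = 0.94² = 0.8836; σ² + n·σ₀² = 0.8836 + 7·4.1209 = 29.7299.
Posterior mean = (μ₀/σ₀² + n·x̄/σ²)/(1/σ₀² + n/σ²) = (σ²·μ₀ + σ₀²·n·x̄)/(σ² + n·σ₀²) = (0.8836·5.78 + 4.1209·38.5)/29.7299 = 163.761858/29.7299 = 5.5083.

5.5083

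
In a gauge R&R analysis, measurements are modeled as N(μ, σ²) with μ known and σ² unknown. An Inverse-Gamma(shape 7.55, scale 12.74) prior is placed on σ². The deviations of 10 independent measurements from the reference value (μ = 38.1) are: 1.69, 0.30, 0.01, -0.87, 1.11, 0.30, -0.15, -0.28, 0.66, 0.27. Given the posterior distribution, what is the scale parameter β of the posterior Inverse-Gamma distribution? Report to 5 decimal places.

15.55730

With known mean μ and an Inverse-Gamma(α, β) prior on σ², the Normal likelihood is conjugate: posterior is Inv-Gamma(α + n/2, β + Σ(xᵢ−μ)²/2).
Σ(xᵢ−μ)² = (1.69)² + (0.30)² + (0.01)² + (-0.87)² + (1.11)² + (0.30)² + (-0.15)² + (-0.28)² + (0.66)² + (0.27)² = 5.6346.
Posterior: Inv-Gamma(7.55 + 10/2, 12.74 + 5.6346/2) = Inv-Gamma(12.55, 15.55730).
Posterior β = 15.55730.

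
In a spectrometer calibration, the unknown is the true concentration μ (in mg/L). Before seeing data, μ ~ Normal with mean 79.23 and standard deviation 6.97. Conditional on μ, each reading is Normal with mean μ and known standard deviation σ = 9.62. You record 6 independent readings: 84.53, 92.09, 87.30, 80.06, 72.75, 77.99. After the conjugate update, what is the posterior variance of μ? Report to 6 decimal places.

11.707139

For Normal data with known variance σ², a Normal(μ₀, σ₀²) prior on μ is conjugate. Posterior precision = 1/σ₀² + n/σ²; posterior mean is the precision-weighted average of μ₀ and x̄.
σ₀² = 6.97² = 48.5809, σ² = 9.62² = 92.5444; σ² + n·σ₀² = 92.5444 + 6·48.5809 = 384.0298.
Posterior precision = 1/σ₀² + n/σ² = 1/48.5809 + 6/92.5444 = (σ² + n·σ₀²)/(σ₀²σ²) = 384.0298/(48.5809·92.5444); posterior variance σₙ² = σ₀²σ²/(σ² + n·σ₀²) = 48.5809·92.5444/384.0298 = 11.707139.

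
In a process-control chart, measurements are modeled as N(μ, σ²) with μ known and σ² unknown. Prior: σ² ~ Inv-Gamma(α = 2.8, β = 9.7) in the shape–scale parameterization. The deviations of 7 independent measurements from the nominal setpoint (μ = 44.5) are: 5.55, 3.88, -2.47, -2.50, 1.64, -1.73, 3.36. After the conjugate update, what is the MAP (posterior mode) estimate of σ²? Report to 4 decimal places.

6.4781

With known mean μ and an Inverse-Gamma(α, β) prior on σ², the Normal likelihood is conjugate: posterior is Inv-Gamma(α + n/2, β + Σ(xᵢ−μ)²/2).
Σ(xᵢ−μ)² = (5.55)² + (3.88)² + (-2.47)² + (-2.50)² + (1.64)² + (-1.73)² + (3.36)² = 75.1799.
Posterior: Inv-Gamma(2.8 + 7/2, 9.7 + 75.1799/2) = Inv-Gamma(6.30, 47.28995).
Mode = β/(α+1) = 47.28995/7.30 = 6.4781.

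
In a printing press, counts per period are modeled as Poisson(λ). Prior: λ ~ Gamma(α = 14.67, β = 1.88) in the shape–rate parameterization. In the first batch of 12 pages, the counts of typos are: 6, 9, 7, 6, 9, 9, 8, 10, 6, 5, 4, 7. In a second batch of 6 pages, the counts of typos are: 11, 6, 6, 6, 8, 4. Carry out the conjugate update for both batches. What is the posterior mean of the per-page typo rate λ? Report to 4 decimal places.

7.1263

With a Gamma(shape α, rate β) prior, the Poisson likelihood is conjugate: the posterior is Gamma(α + ΣXᵢ, β + n).
Batch 1: sum of counts S = 86 over n = 12 pages.
After batch 1: Gamma(α+S, β+n) = Gamma(14.67+86, 1.88+12) = Gamma(100.67, 13.88).
Batch 2: sum of counts S = 41 over n = 6 pages.
After batch 2: Gamma(α+S, β+n) = Gamma(100.67+41, 13.88+6) = Gamma(141.67, 19.88).
Posterior mean = α/β = 141.67/19.88 = 7.1263.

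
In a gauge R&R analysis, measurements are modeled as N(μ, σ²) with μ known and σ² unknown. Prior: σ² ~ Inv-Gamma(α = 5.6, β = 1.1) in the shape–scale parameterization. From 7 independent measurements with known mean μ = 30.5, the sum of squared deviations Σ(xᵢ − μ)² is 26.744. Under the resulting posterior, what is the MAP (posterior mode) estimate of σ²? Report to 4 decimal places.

With known mean μ and an Inverse-Gamma(α, β) prior on σ², the Normal likelihood is conjugate: posterior is Inv-Gamma(α + n/2, β + Σ(xᵢ−μ)²/2).
Posterior: Inv-Gamma(5.6 + 7/2, 1.1 + 26.744/2) = Inv-Gamma(9.10, 14.4720).
Mode = β/(α+1) = 14.4720/10.10 = 1.4329.

1.4329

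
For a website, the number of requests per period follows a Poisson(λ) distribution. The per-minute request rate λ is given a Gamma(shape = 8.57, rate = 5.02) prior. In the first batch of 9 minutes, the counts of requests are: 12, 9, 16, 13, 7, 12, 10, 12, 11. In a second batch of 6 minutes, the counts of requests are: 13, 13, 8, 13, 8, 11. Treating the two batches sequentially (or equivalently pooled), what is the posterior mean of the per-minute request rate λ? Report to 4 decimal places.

8.8197

With a Gamma(shape α, rate β) prior, the Poisson likelihood is conjugate: the posterior is Gamma(α + ΣXᵢ, β + n).
Batch 1: sum of counts S = 102 over n = 9 minutes.
After batch 1: Gamma(α+S, β+n) = Gamma(8.57+102, 5.02+9) = Gamma(110.57, 14.02).
Batch 2: sum of counts S = 66 over n = 6 minutes.
After batch 2: Gamma(α+S, β+n) = Gamma(110.57+66, 14.02+6) = Gamma(176.57, 20.02).
Posterior mean = α/β = 176.57/20.02 = 8.8197.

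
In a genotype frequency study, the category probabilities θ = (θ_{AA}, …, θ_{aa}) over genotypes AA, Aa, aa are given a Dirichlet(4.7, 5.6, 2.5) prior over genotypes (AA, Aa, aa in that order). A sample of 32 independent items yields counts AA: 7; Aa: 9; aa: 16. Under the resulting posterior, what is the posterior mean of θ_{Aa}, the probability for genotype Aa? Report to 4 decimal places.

The Dirichlet prior is conjugate to the Multinomial likelihood: each posterior αⱼ = prior αⱼ + observed count nⱼ.
Posterior concentration: (11.7, 14.6, 18.5), total = 44.8.
E[θ_{Aa}|data] = α_{Aa}/Σα = 14.6/44.8 = 0.3259.

0.3259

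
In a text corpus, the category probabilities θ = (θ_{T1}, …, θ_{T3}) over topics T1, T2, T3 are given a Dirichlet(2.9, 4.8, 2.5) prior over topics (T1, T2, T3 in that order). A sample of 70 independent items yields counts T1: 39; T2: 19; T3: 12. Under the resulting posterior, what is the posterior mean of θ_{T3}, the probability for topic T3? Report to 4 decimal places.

The Dirichlet prior is conjugate to the Multinomial likelihood: each posterior αⱼ = prior αⱼ + observed count nⱼ.
Posterior concentration: (41.9, 23.8, 14.5), total = 80.2.
E[θ_{T3}|data] = α_{T3}/Σα = 14.5/80.2 = 0.1808.

0.1808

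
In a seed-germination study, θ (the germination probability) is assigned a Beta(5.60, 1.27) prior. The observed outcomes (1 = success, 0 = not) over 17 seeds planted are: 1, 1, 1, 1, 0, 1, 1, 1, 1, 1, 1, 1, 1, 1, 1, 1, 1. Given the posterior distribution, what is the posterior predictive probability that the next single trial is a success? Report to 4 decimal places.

0.9049

The Beta prior is conjugate to a Binomial/Bernoulli likelihood; the update adds successes to α and failures to β.
Posterior: Beta(α+k, β+n−k) = Beta(5.60+16, 1.27+1) = Beta(21.60, 2.27).
For a single future Bernoulli trial, P(success | data) = α/(α+β) = 0.9049.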